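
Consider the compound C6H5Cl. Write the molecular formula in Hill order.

Element totals:
  C: 6
  H: 5
  Cl: 1

C6H5Cl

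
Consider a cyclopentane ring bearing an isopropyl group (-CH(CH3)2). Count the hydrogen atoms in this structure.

16

Atom tally by fragment:
  cyclopentane ring core → C:5 H:10
  (− 1 ring H displaced by substituents)
  + CH(CH3)2 → C:3 H:7
Element totals:
  C: 8
  H: 16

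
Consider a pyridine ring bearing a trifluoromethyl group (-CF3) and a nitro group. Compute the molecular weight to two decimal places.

192.10 g/mol

Atom tally by fragment:
  pyridine ring core → C:5 H:5 N:1
  (− 2 ring H displaced by substituents)
  + CF3 → C:1 F:3
  + NO2 → N:1 O:2
Element totals:
  C: 6
  H: 3
  F: 3
  N: 2
  O: 2
Molecular formula: C6H3F3N2O2.
  M = 6(12.011) + 3(1.008) + 3(18.998) + 2(14.007) + 2(15.999)
    = 72.066 + 3.024 + 56.994 + 28.014 + 31.998 = 192.096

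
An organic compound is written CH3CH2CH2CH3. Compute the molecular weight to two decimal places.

58.12 g/mol

Atom tally by fragment:
  CH3 → C:1 H:3
  CH2 → C:1 H:2
  CH2 → C:1 H:2
  CH3 → C:1 H:3
Element totals:
  C: 4
  H: 10
Molecular formula: C4H10.
  M = 4(12.011) + 10(1.008)
    = 48.044 + 10.080 = 58.124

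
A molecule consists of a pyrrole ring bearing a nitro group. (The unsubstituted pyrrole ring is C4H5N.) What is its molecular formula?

Atom tally by fragment:
  pyrrole ring core → C:4 H:5 N:1
  (− 1 ring H displaced by substituents)
  + NO2 → N:1 O:2
Element totals:
  C: 4
  H: 4
  N: 2
  O: 2

C4H4N2O2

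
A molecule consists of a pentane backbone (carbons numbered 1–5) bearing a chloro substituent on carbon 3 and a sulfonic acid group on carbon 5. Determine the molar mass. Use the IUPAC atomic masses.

186.65 g/mol

Atom tally by fragment:
  CH3 → C:1 H:3
  CH2 → C:1 H:2
  CH(Cl) → C:1 H:1 Cl:1
  CH2 → C:1 H:2
  CH2SO3H → C:1 H:3 S:1 O:3
Element totals:
  C: 5
  H: 11
  Cl: 1
  O: 3
  S: 1
Molecular formula: C5H11ClO3S.
  M = 5(12.011) + 11(1.008) + 35.45 + 3(15.999) + 32.06
    = 60.055 + 11.088 + 35.450 + 47.997 + 32.060 = 186.650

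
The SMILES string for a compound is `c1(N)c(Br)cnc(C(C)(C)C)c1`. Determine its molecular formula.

Atom tally by fragment:
  pyridine ring core → C:5 H:5 N:1
  (− 3 ring H displaced by substituents)
  + NH2 → N:1 H:2
  + Br → Br:1
  + C(CH3)3 → C:4 H:9
Element totals:
  C: 9
  H: 13
  Br: 1
  N: 2

C9H13BrN2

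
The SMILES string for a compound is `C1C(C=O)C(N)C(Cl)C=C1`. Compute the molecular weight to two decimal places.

159.61 g/mol

Atom tally by fragment:
  cyclohexene ring core → C:6 H:10
  (− 3 ring H displaced by substituents)
  + CHO → C:1 H:1 O:1
  + NH2 → N:1 H:2
  + Cl → Cl:1
Element totals:
  C: 7
  H: 10
  Cl: 1
  N: 1
  O: 1
Molecular formula: C7H10ClNO.
  M = 7(12.011) + 10(1.008) + 35.45 + 14.007 + 15.999
    = 84.077 + 10.080 + 35.450 + 14.007 + 15.999 = 159.613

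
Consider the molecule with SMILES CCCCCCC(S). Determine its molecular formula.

Atom tally by fragment:
  CH3 → C:1 H:3
  CH2 → C:1 H:2
  CH2 → C:1 H:2
  CH2 → C:1 H:2
  CH2 → C:1 H:2
  CH2 → C:1 H:2
  CH2SH → C:1 H:3 S:1
Element totals:
  C: 7
  H: 16
  S: 1

C7H16S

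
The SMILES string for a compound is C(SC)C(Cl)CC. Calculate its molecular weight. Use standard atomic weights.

138.65 g/mol

Atom tally by fragment:
  CH3SCH2 → C:2 H:5 S:1
  CH(Cl) → C:1 H:1 Cl:1
  CH2 → C:1 H:2
  CH3 → C:1 H:3
Element totals:
  C: 5
  H: 11
  Cl: 1
  S: 1
Molecular formula: C5H11ClS.
  M = 5(12.011) + 11(1.008) + 35.45 + 32.06
    = 60.055 + 11.088 + 35.450 + 32.060 = 138.653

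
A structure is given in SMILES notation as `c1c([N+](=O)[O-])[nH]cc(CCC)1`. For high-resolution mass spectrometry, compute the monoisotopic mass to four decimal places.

154.0742

Atom tally by fragment:
  pyrrole ring core → C:4 H:5 N:1
  (− 2 ring H displaced by substituents)
  + NO2 → N:1 O:2
  + CH2CH2CH3 → C:3 H:7
Element totals:
  C: 7
  H: 10
  N: 2
  O: 2
Molecular formula: C7H10N2O2.
  M = 7(12.0) + 10(1.007825) + 2(14.003074) + 2(15.994915)
    = 84.000000 + 10.078250 + 28.006148 + 31.989830 = 154.074228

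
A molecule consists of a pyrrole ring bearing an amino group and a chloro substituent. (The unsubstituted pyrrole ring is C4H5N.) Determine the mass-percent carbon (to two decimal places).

Atom tally by fragment:
  pyrrole ring core → C:4 H:5 N:1
  (− 2 ring H displaced by substituents)
  + NH2 → N:1 H:2
  + Cl → Cl:1
Element totals:
  C: 4
  H: 5
  Cl: 1
  N: 2
Molecular formula: C4H5ClN2.
Molar mass = 116.548 g/mol.
Mass from C: 4 × 12.011 = 48.044 g/mol.
%C = 48.044 / 116.548 × 100 = 41.22%.

41.22%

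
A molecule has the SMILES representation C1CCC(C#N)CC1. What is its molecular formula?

Atom tally by fragment:
  cyclohexane ring core → C:6 H:12
  (− 1 ring H displaced by substituents)
  + CN → C:1 N:1
Element totals:
  C: 7
  H: 11
  N: 1

C7H11N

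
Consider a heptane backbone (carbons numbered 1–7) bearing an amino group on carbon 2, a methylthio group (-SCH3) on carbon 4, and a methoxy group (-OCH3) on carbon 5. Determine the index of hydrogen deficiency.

Atom tally by fragment:
  CH3 → C:1 H:3
  CH(NH2) → C:1 H:3 N:1
  CH2 → C:1 H:2
  CH(SCH3) → C:2 H:4 S:1
  CH(OCH3) → C:2 H:4 O:1
  CH2 → C:1 H:2
  CH3 → C:1 H:3
Element totals:
  C: 9
  H: 21
  N: 1
  O: 1
  S: 1
Molecular formula: C9H21NOS.
DoU = (2C + 2 + N − H − X) / 2 = (2·9 + 2 + 1 − 21 − 0) / 2 = 0.

0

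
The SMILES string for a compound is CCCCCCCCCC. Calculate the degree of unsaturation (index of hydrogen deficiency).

0

Atom tally by fragment:
  CH3 → C:1 H:3
  CH2 → C:1 H:2
  CH2 → C:1 H:2
  CH2 → C:1 H:2
  CH2 → C:1 H:2
  CH2 → C:1 H:2
  CH2 → C:1 H:2
  CH2 → C:1 H:2
  CH2 → C:1 H:2
  CH3 → C:1 H:3
Element totals:
  C: 10
  H: 22
Molecular formula: C10H22.
DoU = (2C + 2 + N − H − X) / 2 = (2·10 + 2 + 0 − 22 − 0) / 2 = 0.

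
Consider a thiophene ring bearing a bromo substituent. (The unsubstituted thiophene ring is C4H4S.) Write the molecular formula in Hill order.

Atom tally by fragment:
  thiophene ring core → C:4 H:4 S:1
  (− 1 ring H displaced by substituents)
  + Br → Br:1
Element totals:
  C: 4
  H: 3
  Br: 1
  S: 1

C4H3BrS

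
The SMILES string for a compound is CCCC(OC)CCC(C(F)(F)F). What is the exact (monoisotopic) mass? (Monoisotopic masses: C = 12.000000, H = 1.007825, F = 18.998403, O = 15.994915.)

198.1231

Atom tally by fragment:
  CH3 → C:1 H:3
  CH2 → C:1 H:2
  CH2 → C:1 H:2
  CH(OCH3) → C:2 H:4 O:1
  CH2 → C:1 H:2
  CH2 → C:1 H:2
  CH2CF3 → C:2 H:2 F:3
Element totals:
  C: 9
  H: 17
  F: 3
  O: 1
Molecular formula: C9H17F3O.
  M = 9(12.0) + 17(1.007825) + 3(18.998403) + 15.994915
    = 108.000000 + 17.133025 + 56.995209 + 15.994915 = 198.123149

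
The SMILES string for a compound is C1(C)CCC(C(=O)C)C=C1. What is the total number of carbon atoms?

Atom tally by fragment:
  cyclohexene ring core → C:6 H:10
  (− 2 ring H displaced by substituents)
  + CH3 → C:1 H:3
  + COCH3 → C:2 H:3 O:1
Element totals:
  C: 9
  H: 14
  O: 1

9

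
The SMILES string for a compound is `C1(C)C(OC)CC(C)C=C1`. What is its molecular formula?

C9H16O

Atom tally by fragment:
  cyclohexene ring core → C:6 H:10
  (− 3 ring H displaced by substituents)
  + CH3 → C:1 H:3
  + OCH3 → C:1 H:3 O:1
  + CH3 → C:1 H:3
Element totals:
  C: 9
  H: 16
  O: 1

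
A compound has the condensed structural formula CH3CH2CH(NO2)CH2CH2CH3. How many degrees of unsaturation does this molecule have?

1

Element totals:
  C: 6
  H: 13
  N: 1
  O: 2
Molecular formula: C6H13NO2.
DoU = (2C + 2 + N − H − X) / 2 = (2·6 + 2 + 1 − 13 − 0) / 2 = 1.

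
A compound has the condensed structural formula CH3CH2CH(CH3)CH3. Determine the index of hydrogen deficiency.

0

Atom tally by fragment:
  CH3 → C:1 H:3
  CH2 → C:1 H:2
  CH(CH3) → C:2 H:4
  CH3 → C:1 H:3
Element totals:
  C: 5
  H: 12
Molecular formula: C5H12.
DoU = (2C + 2 + N − H − X) / 2 = (2·5 + 2 + 0 − 12 − 0) / 2 = 0.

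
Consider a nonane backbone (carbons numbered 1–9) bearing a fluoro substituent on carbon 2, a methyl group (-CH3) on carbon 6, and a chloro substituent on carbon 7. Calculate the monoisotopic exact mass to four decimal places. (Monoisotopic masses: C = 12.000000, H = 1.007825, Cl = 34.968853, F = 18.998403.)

Atom tally by fragment:
  CH3 → C:1 H:3
  CH(F) → C:1 H:1 F:1
  CH2 → C:1 H:2
  CH2 → C:1 H:2
  CH2 → C:1 H:2
  CH(CH3) → C:2 H:4
  CH(Cl) → C:1 H:1 Cl:1
  CH2 → C:1 H:2
  CH3 → C:1 H:3
Element totals:
  C: 10
  H: 20
  Cl: 1
  F: 1
Molecular formula: C10H20ClF.
  M = 10(12.0) + 20(1.007825) + 34.968853 + 18.998403
    = 120.000000 + 20.156500 + 34.968853 + 18.998403 = 194.123756

194.1238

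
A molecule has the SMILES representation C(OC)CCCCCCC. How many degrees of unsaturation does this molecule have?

0

Atom tally by fragment:
  CH3OCH2 → C:2 H:5 O:1
  CH2 → C:1 H:2
  CH2 → C:1 H:2
  CH2 → C:1 H:2
  CH2 → C:1 H:2
  CH2 → C:1 H:2
  CH2 → C:1 H:2
  CH3 → C:1 H:3
Element totals:
  C: 9
  H: 20
  O: 1
Molecular formula: C9H20O.
DoU = (2C + 2 + N − H − X) / 2 = (2·9 + 2 + 0 − 20 − 0) / 2 = 0.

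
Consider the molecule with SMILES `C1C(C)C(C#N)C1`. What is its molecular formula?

C6H9N

Atom tally by fragment:
  cyclobutane ring core → C:4 H:8
  (− 2 ring H displaced by substituents)
  + CH3 → C:1 H:3
  + CN → C:1 N:1
Element totals:
  C: 6
  H: 9
  N: 1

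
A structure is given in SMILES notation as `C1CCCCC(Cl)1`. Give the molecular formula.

C6H11Cl

Atom tally by fragment:
  cyclohexane ring core → C:6 H:12
  (− 1 ring H displaced by substituents)
  + Cl → Cl:1
Element totals:
  C: 6
  H: 11
  Cl: 1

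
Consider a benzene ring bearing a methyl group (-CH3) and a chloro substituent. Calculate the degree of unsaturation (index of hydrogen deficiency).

Atom tally by fragment:
  benzene ring core → C:6 H:6
  (− 2 ring H displaced by substituents)
  + CH3 → C:1 H:3
  + Cl → Cl:1
Element totals:
  C: 7
  H: 7
  Cl: 1
Molecular formula: C7H7Cl.
DoU = (2C + 2 + N − H − X) / 2 = (2·7 + 2 + 0 − 7 − 1) / 2 = 4.

4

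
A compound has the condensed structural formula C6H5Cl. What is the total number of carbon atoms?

6

Atom tally by fragment:
  benzene ring core → C:6 H:6
  (− 1 ring H displaced by substituents)
  + Cl → Cl:1
Element totals:
  C: 6
  H: 5
  Cl: 1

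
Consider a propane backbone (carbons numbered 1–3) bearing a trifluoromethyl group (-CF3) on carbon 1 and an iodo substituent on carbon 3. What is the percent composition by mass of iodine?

Atom tally by fragment:
  F3CCH2 → C:2 H:2 F:3
  CH2 → C:1 H:2
  CH2I → C:1 H:2 I:1
Element totals:
  C: 4
  H: 6
  F: 3
  I: 1
Molecular formula: C4H6F3I.
Molar mass = 237.990 g/mol.
Mass from I: 1 × 126.904 = 126.904 g/mol.
%I = 126.904 / 237.990 × 100 = 53.32%.

53.32%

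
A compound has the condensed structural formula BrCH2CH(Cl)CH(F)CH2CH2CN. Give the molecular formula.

C6H8BrClFN

Atom tally by fragment:
  BrCH2 → C:1 H:2 Br:1
  CH(Cl) → C:1 H:1 Cl:1
  CH(F) → C:1 H:1 F:1
  CH2 → C:1 H:2
  CH2CN → C:2 H:2 N:1
Element totals:
  C: 6
  H: 8
  Br: 1
  Cl: 1
  F: 1
  N: 1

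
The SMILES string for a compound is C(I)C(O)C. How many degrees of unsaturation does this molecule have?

0

Atom tally by fragment:
  ICH2 → C:1 H:2 I:1
  CH(OH) → C:1 H:2 O:1
  CH3 → C:1 H:3
Element totals:
  C: 3
  H: 7
  I: 1
  O: 1
Molecular formula: C3H7IO.
DoU = (2C + 2 + N − H − X) / 2 = (2·3 + 2 + 0 − 7 − 1) / 2 = 0.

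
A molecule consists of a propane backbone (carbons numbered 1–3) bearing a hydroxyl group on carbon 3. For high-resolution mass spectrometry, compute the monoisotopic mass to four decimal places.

60.0575

Atom tally by fragment:
  CH3 → C:1 H:3
  CH2 → C:1 H:2
  CH2OH → C:1 H:3 O:1
Element totals:
  C: 3
  H: 8
  O: 1
Molecular formula: C3H8O.
  M = 3(12.0) + 8(1.007825) + 15.994915
    = 36.000000 + 8.062600 + 15.994915 = 60.057515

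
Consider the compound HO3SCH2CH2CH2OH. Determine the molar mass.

140.15 g/mol

Atom tally by fragment:
  HO3SCH2 → C:1 H:3 S:1 O:3
  CH2CH2OH → C:2 H:5 O:1
Element totals:
  C: 3
  H: 8
  O: 4
  S: 1
Molecular formula: C3H8O4S.
  M = 3(12.011) + 8(1.008) + 4(15.999) + 32.06
    = 36.033 + 8.064 + 63.996 + 32.060 = 140.153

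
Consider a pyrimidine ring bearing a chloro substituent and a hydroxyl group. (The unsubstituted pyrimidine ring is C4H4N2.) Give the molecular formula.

Atom tally by fragment:
  pyrimidine ring core → C:4 H:4 N:2
  (− 2 ring H displaced by substituents)
  + Cl → Cl:1
  + OH → O:1 H:1
Element totals:
  C: 4
  H: 3
  Cl: 1
  N: 2
  O: 1

C4H3ClN2O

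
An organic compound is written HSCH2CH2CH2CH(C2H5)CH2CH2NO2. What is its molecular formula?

Atom tally by fragment:
  HSCH2 → C:1 H:3 S:1
  CH2 → C:1 H:2
  CH2 → C:1 H:2
  CH(C2H5) → C:3 H:6
  CH2 → C:1 H:2
  CH2NO2 → C:1 H:2 N:1 O:2
Element totals:
  C: 8
  H: 17
  N: 1
  O: 2
  S: 1

C8H17NO2S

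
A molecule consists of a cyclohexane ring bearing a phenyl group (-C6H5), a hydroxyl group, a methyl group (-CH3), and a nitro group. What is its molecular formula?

Atom tally by fragment:
  cyclohexane ring core → C:6 H:12
  (− 4 ring H displaced by substituents)
  + C6H5 → C:6 H:5
  + OH → O:1 H:1
  + CH3 → C:1 H:3
  + NO2 → N:1 O:2
Element totals:
  C: 13
  H: 17
  N: 1
  O: 3

C13H17NO3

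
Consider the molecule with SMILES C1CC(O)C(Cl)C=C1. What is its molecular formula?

C6H9ClO

Atom tally by fragment:
  cyclohexene ring core → C:6 H:10
  (− 2 ring H displaced by substituents)
  + OH → O:1 H:1
  + Cl → Cl:1
Element totals:
  C: 6
  H: 9
  Cl: 1
  O: 1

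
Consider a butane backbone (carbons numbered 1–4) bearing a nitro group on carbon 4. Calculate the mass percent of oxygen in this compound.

Atom tally by fragment:
  CH3 → C:1 H:3
  CH2 → C:1 H:2
  CH2 → C:1 H:2
  CH2NO2 → C:1 H:2 N:1 O:2
Element totals:
  C: 4
  H: 9
  N: 1
  O: 2
Molecular formula: C4H9NO2.
Molar mass = 103.121 g/mol.
Mass from O: 2 × 15.999 = 31.998 g/mol.
%O = 31.998 / 103.121 × 100 = 31.03%.

31.03%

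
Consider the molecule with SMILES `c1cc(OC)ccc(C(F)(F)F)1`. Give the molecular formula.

C8H7F3O

Atom tally by fragment:
  benzene ring core → C:6 H:6
  (− 2 ring H displaced by substituents)
  + OCH3 → C:1 H:3 O:1
  + CF3 → C:1 F:3
Element totals:
  C: 8
  H: 7
  F: 3
  O: 1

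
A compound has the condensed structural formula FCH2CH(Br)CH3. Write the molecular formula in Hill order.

C3H6BrF

Atom tally by fragment:
  FCH2 → C:1 H:2 F:1
  CH(Br) → C:1 H:1 Br:1
  CH3 → C:1 H:3
Element totals:
  C: 3
  H: 6
  Br: 1
  F: 1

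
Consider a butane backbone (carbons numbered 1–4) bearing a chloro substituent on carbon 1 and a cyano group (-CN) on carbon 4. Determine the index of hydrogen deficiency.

Atom tally by fragment:
  ClCH2 → C:1 H:2 Cl:1
  CH2 → C:1 H:2
  CH2 → C:1 H:2
  CH2CN → C:2 H:2 N:1
Element totals:
  C: 5
  H: 8
  Cl: 1
  N: 1
Molecular formula: C5H8ClN.
DoU = (2C + 2 + N − H − X) / 2 = (2·5 + 2 + 1 − 8 − 1) / 2 = 2.

2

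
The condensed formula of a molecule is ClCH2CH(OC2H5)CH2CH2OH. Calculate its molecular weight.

Atom tally by fragment:
  ClCH2 → C:1 H:2 Cl:1
  CH(OC2H5) → C:3 H:6 O:1
  CH2CH2OH → C:2 H:5 O:1
Element totals:
  C: 6
  H: 13
  Cl: 1
  O: 2
Molecular formula: C6H13ClO2.
  M = 6(12.011) + 13(1.008) + 35.45 + 2(15.999)
    = 72.066 + 13.104 + 35.450 + 31.998 = 152.618

152.62 g/mol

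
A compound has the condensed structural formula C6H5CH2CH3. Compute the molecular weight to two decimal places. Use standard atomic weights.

106.17 g/mol

Element totals:
  C: 8
  H: 10
Molecular formula: C8H10.
  M = 8(12.011) + 10(1.008)
    = 96.088 + 10.080 = 106.168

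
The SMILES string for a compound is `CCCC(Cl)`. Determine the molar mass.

Atom tally by fragment:
  CH3 → C:1 H:3
  CH2 → C:1 H:2
  CH2 → C:1 H:2
  CH2Cl → C:1 H:2 Cl:1
Element totals:
  C: 4
  H: 9
  Cl: 1
Molecular formula: C4H9Cl.
  M = 4(12.011) + 9(1.008) + 35.45
    = 48.044 + 9.072 + 35.450 = 92.566

92.57 g/mol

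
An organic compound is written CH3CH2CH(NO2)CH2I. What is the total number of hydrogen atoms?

8

Atom tally by fragment:
  CH3 → C:1 H:3
  CH2 → C:1 H:2
  CH(NO2) → C:1 H:1 N:1 O:2
  CH2I → C:1 H:2 I:1
Element totals:
  C: 4
  H: 8
  I: 1
  N: 1
  O: 2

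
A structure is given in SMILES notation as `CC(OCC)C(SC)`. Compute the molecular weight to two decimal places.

Atom tally by fragment:
  CH3 → C:1 H:3
  CH(OC2H5) → C:3 H:6 O:1
  CH2SCH3 → C:2 H:5 S:1
Element totals:
  C: 6
  H: 14
  O: 1
  S: 1
Molecular formula: C6H14OS.
  M = 6(12.011) + 14(1.008) + 15.999 + 32.06
    = 72.066 + 14.112 + 15.999 + 32.060 = 134.237

134.24 g/mol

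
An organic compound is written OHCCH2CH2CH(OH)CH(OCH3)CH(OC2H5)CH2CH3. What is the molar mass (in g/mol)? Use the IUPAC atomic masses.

218.29 g/mol

Element totals:
  C: 11
  H: 22
  O: 4
Molecular formula: C11H22O4.
  M = 11(12.011) + 22(1.008) + 4(15.999)
    = 132.121 + 22.176 + 63.996 = 218.293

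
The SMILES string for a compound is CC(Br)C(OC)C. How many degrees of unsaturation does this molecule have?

0

Atom tally by fragment:
  CH3 → C:1 H:3
  CH(Br) → C:1 H:1 Br:1
  CH(OCH3) → C:2 H:4 O:1
  CH3 → C:1 H:3
Element totals:
  C: 5
  H: 11
  Br: 1
  O: 1
Molecular formula: C5H11BrO.
DoU = (2C + 2 + N − H − X) / 2 = (2·5 + 2 + 0 − 11 − 1) / 2 = 0.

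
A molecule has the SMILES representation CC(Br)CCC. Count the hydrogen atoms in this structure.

Atom tally by fragment:
  CH3 → C:1 H:3
  CH(Br) → C:1 H:1 Br:1
  CH2 → C:1 H:2
  CH2 → C:1 H:2
  CH3 → C:1 H:3
Element totals:
  C: 5
  H: 11
  Br: 1

11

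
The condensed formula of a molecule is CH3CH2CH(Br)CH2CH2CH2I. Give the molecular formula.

C6H12BrI

Atom tally by fragment:
  CH3 → C:1 H:3
  CH2 → C:1 H:2
  CH(Br) → C:1 H:1 Br:1
  CH2 → C:1 H:2
  CH2 → C:1 H:2
  CH2I → C:1 H:2 I:1
Element totals:
  C: 6
  H: 12
  Br: 1
  I: 1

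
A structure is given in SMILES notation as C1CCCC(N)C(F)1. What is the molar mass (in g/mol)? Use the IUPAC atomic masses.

117.17 g/mol

Atom tally by fragment:
  cyclohexane ring core → C:6 H:12
  (− 2 ring H displaced by substituents)
  + NH2 → N:1 H:2
  + F → F:1
Element totals:
  C: 6
  H: 12
  F: 1
  N: 1
Molecular formula: C6H12FN.
  M = 6(12.011) + 12(1.008) + 18.998 + 14.007
    = 72.066 + 12.096 + 18.998 + 14.007 = 117.167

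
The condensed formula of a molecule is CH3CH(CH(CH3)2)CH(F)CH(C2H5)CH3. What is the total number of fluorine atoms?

1

Atom tally by fragment:
  CH3 → C:1 H:3
  CH(CH(CH3)2) → C:4 H:8
  CH(F) → C:1 H:1 F:1
  CH(C2H5) → C:3 H:6
  CH3 → C:1 H:3
Element totals:
  C: 10
  H: 21
  F: 1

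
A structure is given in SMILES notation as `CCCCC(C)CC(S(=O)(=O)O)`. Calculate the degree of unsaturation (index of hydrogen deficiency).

Atom tally by fragment:
  CH3 → C:1 H:3
  CH2 → C:1 H:2
  CH2 → C:1 H:2
  CH2 → C:1 H:2
  CH(CH3) → C:2 H:4
  CH2 → C:1 H:2
  CH2SO3H → C:1 H:3 S:1 O:3
Element totals:
  C: 8
  H: 18
  O: 3
  S: 1
Molecular formula: C8H18O3S.
DoU = (2C + 2 + N − H − X) / 2 = (2·8 + 2 + 0 − 18 − 0) / 2 = 0.

0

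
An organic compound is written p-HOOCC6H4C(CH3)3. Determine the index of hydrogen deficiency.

5

Atom tally by fragment:
  benzene ring core → C:6 H:6
  (− 2 ring H displaced by substituents)
  + COOH → C:1 H:1 O:2
  + C(CH3)3 → C:4 H:9
Element totals:
  C: 11
  H: 14
  O: 2
Molecular formula: C11H14O2.
DoU = (2C + 2 + N − H − X) / 2 = (2·11 + 2 + 0 − 14 − 0) / 2 = 5.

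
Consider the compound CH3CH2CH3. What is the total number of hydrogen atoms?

8

Atom tally by fragment:
  CH3 → C:1 H:3
  CH2 → C:1 H:2
  CH3 → C:1 H:3
Element totals:
  C: 3
  H: 8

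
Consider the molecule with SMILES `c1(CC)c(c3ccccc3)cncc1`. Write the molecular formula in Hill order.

C13H13N

Atom tally by fragment:
  pyridine ring core → C:5 H:5 N:1
  (− 2 ring H displaced by substituents)
  + C2H5 → C:2 H:5
  + C6H5 → C:6 H:5
Element totals:
  C: 13
  H: 13
  N: 1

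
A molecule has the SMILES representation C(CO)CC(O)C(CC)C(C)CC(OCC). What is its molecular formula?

Atom tally by fragment:
  HOCH2CH2 → C:2 H:5 O:1
  CH2 → C:1 H:2
  CH(OH) → C:1 H:2 O:1
  CH(C2H5) → C:3 H:6
  CH(CH3) → C:2 H:4
  CH2 → C:1 H:2
  CH2OC2H5 → C:3 H:7 O:1
Element totals:
  C: 13
  H: 28
  O: 3

C13H28O3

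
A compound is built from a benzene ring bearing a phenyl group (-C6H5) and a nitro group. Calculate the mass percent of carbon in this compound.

Atom tally by fragment:
  benzene ring core → C:6 H:6
  (− 2 ring H displaced by substituents)
  + C6H5 → C:6 H:5
  + NO2 → N:1 O:2
Element totals:
  C: 12
  H: 9
  N: 1
  O: 2
Molecular formula: C12H9NO2.
Molar mass = 199.209 g/mol.
Mass from C: 12 × 12.011 = 144.132 g/mol.
%C = 144.132 / 199.209 × 100 = 72.35%.

72.35%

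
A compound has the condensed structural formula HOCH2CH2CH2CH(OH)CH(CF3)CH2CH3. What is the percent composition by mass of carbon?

Element totals:
  C: 8
  H: 15
  F: 3
  O: 2
Molecular formula: C8H15F3O2.
Molar mass = 200.200 g/mol.
Mass from C: 8 × 12.011 = 96.088 g/mol.
%C = 96.088 / 200.200 × 100 = 48.00%.

48.00%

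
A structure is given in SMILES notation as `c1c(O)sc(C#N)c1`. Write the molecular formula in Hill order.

Atom tally by fragment:
  thiophene ring core → C:4 H:4 S:1
  (− 2 ring H displaced by substituents)
  + OH → O:1 H:1
  + CN → C:1 N:1
Element totals:
  C: 5
  H: 3
  N: 1
  O: 1
  S: 1

C5H3NOS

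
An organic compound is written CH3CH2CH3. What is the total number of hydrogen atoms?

8

Element totals:
  C: 3
  H: 8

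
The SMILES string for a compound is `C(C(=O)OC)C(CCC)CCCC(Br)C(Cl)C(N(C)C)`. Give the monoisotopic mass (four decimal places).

369.1070

Atom tally by fragment:
  CH3OOCCH2 → C:3 H:5 O:2
  CH(CH2CH2CH3) → C:4 H:8
  CH2 → C:1 H:2
  CH2 → C:1 H:2
  CH2 → C:1 H:2
  CH(Br) → C:1 H:1 Br:1
  CH(Cl) → C:1 H:1 Cl:1
  CH2N(CH3)2 → C:3 H:8 N:1
Element totals:
  C: 15
  H: 29
  Br: 1
  Cl: 1
  N: 1
  O: 2
Molecular formula: C15H29BrClNO2.
  M = 15(12.0) + 29(1.007825) + 78.918338 + 34.968853 + 14.003074 + 2(15.994915)
    = 180.000000 + 29.226925 + 78.918338 + 34.968853 + 14.003074 + 31.989830 = 369.107020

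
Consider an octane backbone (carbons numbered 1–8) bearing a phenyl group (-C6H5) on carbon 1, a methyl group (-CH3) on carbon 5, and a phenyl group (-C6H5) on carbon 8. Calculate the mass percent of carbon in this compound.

89.94%

Atom tally by fragment:
  C6H5CH2 → C:7 H:7
  CH2 → C:1 H:2
  CH2 → C:1 H:2
  CH2 → C:1 H:2
  CH(CH3) → C:2 H:4
  CH2 → C:1 H:2
  CH2 → C:1 H:2
  CH2C6H5 → C:7 H:7
Element totals:
  C: 21
  H: 28
Molecular formula: C21H28.
Molar mass = 280.455 g/mol.
Mass from C: 21 × 12.011 = 252.231 g/mol.
%C = 252.231 / 280.455 × 100 = 89.94%.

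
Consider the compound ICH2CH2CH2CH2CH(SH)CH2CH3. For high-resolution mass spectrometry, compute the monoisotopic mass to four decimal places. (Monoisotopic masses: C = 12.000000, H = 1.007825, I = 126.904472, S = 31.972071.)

257.9939

Element totals:
  C: 7
  H: 15
  I: 1
  S: 1
Molecular formula: C7H15IS.
  M = 7(12.0) + 15(1.007825) + 126.904472 + 31.972071
    = 84.000000 + 15.117375 + 126.904472 + 31.972071 = 257.993918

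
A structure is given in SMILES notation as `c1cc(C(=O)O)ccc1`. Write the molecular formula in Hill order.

C7H6O2

Atom tally by fragment:
  benzene ring core → C:6 H:6
  (− 1 ring H displaced by substituents)
  + COOH → C:1 H:1 O:2
Element totals:
  C: 7
  H: 6
  O: 2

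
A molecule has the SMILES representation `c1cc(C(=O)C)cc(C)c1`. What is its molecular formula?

Atom tally by fragment:
  benzene ring core → C:6 H:6
  (− 2 ring H displaced by substituents)
  + COCH3 → C:2 H:3 O:1
  + CH3 → C:1 H:3
Element totals:
  C: 9
  H: 10
  O: 1

C9H10O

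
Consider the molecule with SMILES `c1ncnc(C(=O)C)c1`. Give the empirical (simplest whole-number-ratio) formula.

C6H6N2O

Atom tally by fragment:
  pyrimidine ring core → C:4 H:4 N:2
  (− 1 ring H displaced by substituents)
  + COCH3 → C:2 H:3 O:1
Element totals:
  C: 6
  H: 6
  N: 2
  O: 1
Molecular formula: C6H6N2O.
gcd of subscripts (6, 6, 2, 1) = 1, so the empirical formula equals the molecular formula.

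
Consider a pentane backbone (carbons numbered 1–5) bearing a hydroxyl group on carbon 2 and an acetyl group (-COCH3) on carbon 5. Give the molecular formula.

Atom tally by fragment:
  CH3 → C:1 H:3
  CH(OH) → C:1 H:2 O:1
  CH2 → C:1 H:2
  CH2 → C:1 H:2
  CH2COCH3 → C:3 H:5 O:1
Element totals:
  C: 7
  H: 14
  O: 2

C7H14O2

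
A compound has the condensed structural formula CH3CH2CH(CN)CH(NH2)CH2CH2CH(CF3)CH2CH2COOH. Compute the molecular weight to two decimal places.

Atom tally by fragment:
  CH3 → C:1 H:3
  CH2 → C:1 H:2
  CH(CN) → C:2 H:1 N:1
  CH(NH2) → C:1 H:3 N:1
  CH2 → C:1 H:2
  CH2 → C:1 H:2
  CH(CF3) → C:2 H:1 F:3
  CH2 → C:1 H:2
  CH2COOH → C:2 H:3 O:2
Element totals:
  C: 12
  H: 19
  F: 3
  N: 2
  O: 2
Molecular formula: C12H19F3N2O2.
  M = 12(12.011) + 19(1.008) + 3(18.998) + 2(14.007) + 2(15.999)
    = 144.132 + 19.152 + 56.994 + 28.014 + 31.998 = 280.290

280.29 g/mol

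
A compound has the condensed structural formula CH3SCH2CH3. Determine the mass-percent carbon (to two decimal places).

47.31%

Atom tally by fragment:
  CH3SCH2 → C:2 H:5 S:1
  CH3 → C:1 H:3
Element totals:
  C: 3
  H: 8
  S: 1
Molecular formula: C3H8S.
Molar mass = 76.157 g/mol.
Mass from C: 3 × 12.011 = 36.033 g/mol.
%C = 36.033 / 76.157 × 100 = 47.31%.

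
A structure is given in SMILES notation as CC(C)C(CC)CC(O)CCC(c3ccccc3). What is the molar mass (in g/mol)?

Atom tally by fragment:
  CH3 → C:1 H:3
  CH(CH3) → C:2 H:4
  CH(C2H5) → C:3 H:6
  CH2 → C:1 H:2
  CH(OH) → C:1 H:2 O:1
  CH2 → C:1 H:2
  CH2 → C:1 H:2
  CH2C6H5 → C:7 H:7
Element totals:
  C: 17
  H: 28
  O: 1
Molecular formula: C17H28O.
  M = 17(12.011) + 28(1.008) + 15.999
    = 204.187 + 28.224 + 15.999 = 248.410

248.41 g/mol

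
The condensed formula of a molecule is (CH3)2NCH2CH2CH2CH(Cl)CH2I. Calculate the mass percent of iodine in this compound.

Atom tally by fragment:
  (CH3)2NCH2 → C:3 H:8 N:1
  CH2 → C:1 H:2
  CH2 → C:1 H:2
  CH(Cl) → C:1 H:1 Cl:1
  CH2I → C:1 H:2 I:1
Element totals:
  C: 7
  H: 15
  Cl: 1
  I: 1
  N: 1
Molecular formula: C7H15ClIN.
Molar mass = 275.558 g/mol.
Mass from I: 1 × 126.904 = 126.904 g/mol.
%I = 126.904 / 275.558 × 100 = 46.05%.

46.05%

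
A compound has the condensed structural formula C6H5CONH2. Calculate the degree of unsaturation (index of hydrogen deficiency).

Atom tally by fragment:
  benzene ring core → C:6 H:6
  (− 1 ring H displaced by substituents)
  + CONH2 → C:1 H:2 O:1 N:1
Element totals:
  C: 7
  H: 7
  N: 1
  O: 1
Molecular formula: C7H7NO.
DoU = (2C + 2 + N − H − X) / 2 = (2·7 + 2 + 1 − 7 − 0) / 2 = 5.

5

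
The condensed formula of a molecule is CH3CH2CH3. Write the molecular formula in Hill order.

C3H8

Atom tally by fragment:
  CH3 → C:1 H:3
  CH2 → C:1 H:2
  CH3 → C:1 H:3
Element totals:
  C: 3
  H: 8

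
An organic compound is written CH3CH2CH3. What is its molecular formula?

Element totals:
  C: 3
  H: 8

C3H8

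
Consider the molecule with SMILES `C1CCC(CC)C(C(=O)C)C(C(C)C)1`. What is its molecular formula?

Atom tally by fragment:
  cyclohexane ring core → C:6 H:12
  (− 3 ring H displaced by substituents)
  + C2H5 → C:2 H:5
  + COCH3 → C:2 H:3 O:1
  + CH(CH3)2 → C:3 H:7
Element totals:
  C: 13
  H: 24
  O: 1

C13H24O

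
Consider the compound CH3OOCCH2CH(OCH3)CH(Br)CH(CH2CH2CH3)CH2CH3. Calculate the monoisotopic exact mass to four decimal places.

Element totals:
  C: 12
  H: 23
  Br: 1
  O: 3
Molecular formula: C12H23BrO3.
  M = 12(12.0) + 23(1.007825) + 78.918338 + 3(15.994915)
    = 144.000000 + 23.179975 + 78.918338 + 47.984745 = 294.083058

294.0831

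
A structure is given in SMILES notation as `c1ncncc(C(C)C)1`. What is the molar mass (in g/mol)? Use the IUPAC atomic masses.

Atom tally by fragment:
  pyrimidine ring core → C:4 H:4 N:2
  (− 1 ring H displaced by substituents)
  + CH(CH3)2 → C:3 H:7
Element totals:
  C: 7
  H: 10
  N: 2
Molecular formula: C7H10N2.
  M = 7(12.011) + 10(1.008) + 2(14.007)
    = 84.077 + 10.080 + 28.014 = 122.171

122.17 g/mol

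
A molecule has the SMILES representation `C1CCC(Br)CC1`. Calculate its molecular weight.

163.06 g/mol

Atom tally by fragment:
  cyclohexane ring core → C:6 H:12
  (− 1 ring H displaced by substituents)
  + Br → Br:1
Element totals:
  C: 6
  H: 11
  Br: 1
Molecular formula: C6H11Br.
  M = 6(12.011) + 11(1.008) + 79.904
    = 72.066 + 11.088 + 79.904 = 163.058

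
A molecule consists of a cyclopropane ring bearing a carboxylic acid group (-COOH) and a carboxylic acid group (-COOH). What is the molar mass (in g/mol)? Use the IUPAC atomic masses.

Atom tally by fragment:
  cyclopropane ring core → C:3 H:6
  (− 2 ring H displaced by substituents)
  + COOH → C:1 H:1 O:2
  + COOH → C:1 H:1 O:2
Element totals:
  C: 5
  H: 6
  O: 4
Molecular formula: C5H6O4.
  M = 5(12.011) + 6(1.008) + 4(15.999)
    = 60.055 + 6.048 + 63.996 = 130.099

130.10 g/mol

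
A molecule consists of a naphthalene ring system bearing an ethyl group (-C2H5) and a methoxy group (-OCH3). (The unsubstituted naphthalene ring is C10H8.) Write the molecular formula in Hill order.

C13H14O

Atom tally by fragment:
  naphthalene ring system core → C:10 H:8
  (− 2 ring H displaced by substituents)
  + C2H5 → C:2 H:5
  + OCH3 → C:1 H:3 O:1
Element totals:
  C: 13
  H: 14
  O: 1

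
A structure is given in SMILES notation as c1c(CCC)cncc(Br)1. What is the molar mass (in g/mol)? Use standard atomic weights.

Atom tally by fragment:
  pyridine ring core → C:5 H:5 N:1
  (− 2 ring H displaced by substituents)
  + CH2CH2CH3 → C:3 H:7
  + Br → Br:1
Element totals:
  C: 8
  H: 10
  Br: 1
  N: 1
Molecular formula: C8H10BrN.
  M = 8(12.011) + 10(1.008) + 79.904 + 14.007
    = 96.088 + 10.080 + 79.904 + 14.007 = 200.079

200.08 g/mol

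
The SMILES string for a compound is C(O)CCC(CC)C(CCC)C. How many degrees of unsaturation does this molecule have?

0

Atom tally by fragment:
  HOCH2 → C:1 H:3 O:1
  CH2 → C:1 H:2
  CH2 → C:1 H:2
  CH(C2H5) → C:3 H:6
  CH(CH2CH2CH3) → C:4 H:8
  CH3 → C:1 H:3
Element totals:
  C: 11
  H: 24
  O: 1
Molecular formula: C11H24O.
DoU = (2C + 2 + N − H − X) / 2 = (2·11 + 2 + 0 − 24 − 0) / 2 = 0.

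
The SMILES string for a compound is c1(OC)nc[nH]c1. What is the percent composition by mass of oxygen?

16.31%

Atom tally by fragment:
  imidazole ring core → C:3 H:4 N:2
  (− 1 ring H displaced by substituents)
  + OCH3 → C:1 H:3 O:1
Element totals:
  C: 4
  H: 6
  N: 2
  O: 1
Molecular formula: C4H6N2O.
Molar mass = 98.105 g/mol.
Mass from O: 1 × 15.999 = 15.999 g/mol.
%O = 15.999 / 98.105 × 100 = 16.31%.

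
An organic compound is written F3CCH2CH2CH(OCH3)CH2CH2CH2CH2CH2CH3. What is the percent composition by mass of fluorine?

Atom tally by fragment:
  F3CCH2 → C:2 H:2 F:3
  CH2 → C:1 H:2
  CH(OCH3) → C:2 H:4 O:1
  CH2 → C:1 H:2
  CH2 → C:1 H:2
  CH2 → C:1 H:2
  CH2 → C:1 H:2
  CH2 → C:1 H:2
  CH3 → C:1 H:3
Element totals:
  C: 11
  H: 21
  F: 3
  O: 1
Molecular formula: C11H21F3O.
Molar mass = 226.282 g/mol.
Mass from F: 3 × 18.998 = 56.994 g/mol.
%F = 56.994 / 226.282 × 100 = 25.19%.

25.19%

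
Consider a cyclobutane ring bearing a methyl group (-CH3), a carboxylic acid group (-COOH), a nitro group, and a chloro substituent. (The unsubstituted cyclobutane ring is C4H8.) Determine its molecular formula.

Atom tally by fragment:
  cyclobutane ring core → C:4 H:8
  (− 4 ring H displaced by substituents)
  + CH3 → C:1 H:3
  + COOH → C:1 H:1 O:2
  + NO2 → N:1 O:2
  + Cl → Cl:1
Element totals:
  C: 6
  H: 8
  Cl: 1
  N: 1
  O: 4

C6H8ClNO4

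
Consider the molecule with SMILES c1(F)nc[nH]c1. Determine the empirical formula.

C3H3FN2

Atom tally by fragment:
  imidazole ring core → C:3 H:4 N:2
  (− 1 ring H displaced by substituents)
  + F → F:1
Element totals:
  C: 3
  H: 3
  F: 1
  N: 2
Molecular formula: C3H3FN2.
gcd of subscripts (3, 1, 3, 2) = 1, so the empirical formula equals the molecular formula.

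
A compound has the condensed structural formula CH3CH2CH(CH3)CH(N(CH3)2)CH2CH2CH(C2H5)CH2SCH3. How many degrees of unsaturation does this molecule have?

Atom tally by fragment:
  CH3 → C:1 H:3
  CH2 → C:1 H:2
  CH(CH3) → C:2 H:4
  CH(N(CH3)2) → C:3 H:7 N:1
  CH2 → C:1 H:2
  CH2 → C:1 H:2
  CH(C2H5) → C:3 H:6
  CH2SCH3 → C:2 H:5 S:1
Element totals:
  C: 14
  H: 31
  N: 1
  S: 1
Molecular formula: C14H31NS.
DoU = (2C + 2 + N − H − X) / 2 = (2·14 + 2 + 1 − 31 − 0) / 2 = 0.

0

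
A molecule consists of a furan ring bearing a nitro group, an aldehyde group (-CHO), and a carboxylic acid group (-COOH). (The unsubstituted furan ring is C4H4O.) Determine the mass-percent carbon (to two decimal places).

Atom tally by fragment:
  furan ring core → C:4 H:4 O:1
  (− 3 ring H displaced by substituents)
  + NO2 → N:1 O:2
  + CHO → C:1 H:1 O:1
  + COOH → C:1 H:1 O:2
Element totals:
  C: 6
  H: 3
  N: 1
  O: 6
Molecular formula: C6H3NO6.
Molar mass = 185.091 g/mol.
Mass from C: 6 × 12.011 = 72.066 g/mol.
%C = 72.066 / 185.091 × 100 = 38.94%.

38.94%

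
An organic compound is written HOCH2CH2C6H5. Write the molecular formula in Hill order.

Atom tally by fragment:
  HOCH2 → C:1 H:3 O:1
  CH2C6H5 → C:7 H:7
Element totals:
  C: 8
  H: 10
  O: 1

C8H10O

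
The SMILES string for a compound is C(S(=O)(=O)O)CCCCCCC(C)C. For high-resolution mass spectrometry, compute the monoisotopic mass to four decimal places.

Atom tally by fragment:
  HO3SCH2 → C:1 H:3 S:1 O:3
  CH2 → C:1 H:2
  CH2 → C:1 H:2
  CH2 → C:1 H:2
  CH2 → C:1 H:2
  CH2 → C:1 H:2
  CH2 → C:1 H:2
  CH(CH3) → C:2 H:4
  CH3 → C:1 H:3
Element totals:
  C: 10
  H: 22
  O: 3
  S: 1
Molecular formula: C10H22O3S.
  M = 10(12.0) + 22(1.007825) + 3(15.994915) + 31.972071
    = 120.000000 + 22.172150 + 47.984745 + 31.972071 = 222.128966

222.1290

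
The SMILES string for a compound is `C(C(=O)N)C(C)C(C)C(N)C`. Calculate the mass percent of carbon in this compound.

60.72%

Atom tally by fragment:
  H2NOCCH2 → C:2 H:4 O:1 N:1
  CH(CH3) → C:2 H:4
  CH(CH3) → C:2 H:4
  CH(NH2) → C:1 H:3 N:1
  CH3 → C:1 H:3
Element totals:
  C: 8
  H: 18
  N: 2
  O: 1
Molecular formula: C8H18N2O.
Molar mass = 158.245 g/mol.
Mass from C: 8 × 12.011 = 96.088 g/mol.
%C = 96.088 / 158.245 × 100 = 60.72%.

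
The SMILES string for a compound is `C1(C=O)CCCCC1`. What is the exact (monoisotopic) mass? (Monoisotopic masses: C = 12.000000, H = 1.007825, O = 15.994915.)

Atom tally by fragment:
  cyclohexane ring core → C:6 H:12
  (− 1 ring H displaced by substituents)
  + CHO → C:1 H:1 O:1
Element totals:
  C: 7
  H: 12
  O: 1
Molecular formula: C7H12O.
  M = 7(12.0) + 12(1.007825) + 15.994915
    = 84.000000 + 12.093900 + 15.994915 = 112.088815

112.0888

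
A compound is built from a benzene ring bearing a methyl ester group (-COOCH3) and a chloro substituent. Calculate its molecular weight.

170.59 g/mol

Atom tally by fragment:
  benzene ring core → C:6 H:6
  (− 2 ring H displaced by substituents)
  + COOCH3 → C:2 H:3 O:2
  + Cl → Cl:1
Element totals:
  C: 8
  H: 7
  Cl: 1
  O: 2
Molecular formula: C8H7ClO2.
  M = 8(12.011) + 7(1.008) + 35.45 + 2(15.999)
    = 96.088 + 7.056 + 35.450 + 31.998 = 170.592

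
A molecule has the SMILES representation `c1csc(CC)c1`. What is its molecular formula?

Atom tally by fragment:
  thiophene ring core → C:4 H:4 S:1
  (− 1 ring H displaced by substituents)
  + C2H5 → C:2 H:5
Element totals:
  C: 6
  H: 8
  S: 1

C6H8S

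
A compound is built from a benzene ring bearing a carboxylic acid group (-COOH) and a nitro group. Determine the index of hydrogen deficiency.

Atom tally by fragment:
  benzene ring core → C:6 H:6
  (− 2 ring H displaced by substituents)
  + COOH → C:1 H:1 O:2
  + NO2 → N:1 O:2
Element totals:
  C: 7
  H: 5
  N: 1
  O: 4
Molecular formula: C7H5NO4.
DoU = (2C + 2 + N − H − X) / 2 = (2·7 + 2 + 1 − 5 − 0) / 2 = 6.

6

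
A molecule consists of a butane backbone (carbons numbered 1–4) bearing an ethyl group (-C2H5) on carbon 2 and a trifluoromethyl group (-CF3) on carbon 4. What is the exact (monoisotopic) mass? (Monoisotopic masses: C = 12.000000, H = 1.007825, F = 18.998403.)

Atom tally by fragment:
  CH3 → C:1 H:3
  CH(C2H5) → C:3 H:6
  CH2 → C:1 H:2
  CH2CF3 → C:2 H:2 F:3
Element totals:
  C: 7
  H: 13
  F: 3
Molecular formula: C7H13F3.
  M = 7(12.0) + 13(1.007825) + 3(18.998403)
    = 84.000000 + 13.101725 + 56.995209 = 154.096934

154.0969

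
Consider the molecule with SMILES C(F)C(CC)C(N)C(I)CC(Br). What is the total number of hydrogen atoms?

16

Atom tally by fragment:
  FCH2 → C:1 H:2 F:1
  CH(C2H5) → C:3 H:6
  CH(NH2) → C:1 H:3 N:1
  CH(I) → C:1 H:1 I:1
  CH2 → C:1 H:2
  CH2Br → C:1 H:2 Br:1
Element totals:
  C: 8
  H: 16
  Br: 1
  F: 1
  I: 1
  N: 1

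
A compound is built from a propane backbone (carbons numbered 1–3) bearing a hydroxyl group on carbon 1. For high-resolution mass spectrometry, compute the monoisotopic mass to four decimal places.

60.0575

Atom tally by fragment:
  HOCH2 → C:1 H:3 O:1
  CH2 → C:1 H:2
  CH3 → C:1 H:3
Element totals:
  C: 3
  H: 8
  O: 1
Molecular formula: C3H8O.
  M = 3(12.0) + 8(1.007825) + 15.994915
    = 36.000000 + 8.062600 + 15.994915 = 60.057515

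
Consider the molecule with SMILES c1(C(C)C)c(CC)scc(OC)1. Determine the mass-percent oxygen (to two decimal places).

Atom tally by fragment:
  thiophene ring core → C:4 H:4 S:1
  (− 3 ring H displaced by substituents)
  + CH(CH3)2 → C:3 H:7
  + C2H5 → C:2 H:5
  + OCH3 → C:1 H:3 O:1
Element totals:
  C: 10
  H: 16
  O: 1
  S: 1
Molecular formula: C10H16OS.
Molar mass = 184.297 g/mol.
Mass from O: 1 × 15.999 = 15.999 g/mol.
%O = 15.999 / 184.297 × 100 = 8.68%.

8.68%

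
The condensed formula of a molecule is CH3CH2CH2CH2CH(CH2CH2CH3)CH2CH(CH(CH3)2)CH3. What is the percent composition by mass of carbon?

84.76%

Element totals:
  C: 14
  H: 30
Molecular formula: C14H30.
Molar mass = 198.394 g/mol.
Mass from C: 14 × 12.011 = 168.154 g/mol.
%C = 168.154 / 198.394 × 100 = 84.76%.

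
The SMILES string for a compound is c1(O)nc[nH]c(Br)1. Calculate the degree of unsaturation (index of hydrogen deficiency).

3

Atom tally by fragment:
  imidazole ring core → C:3 H:4 N:2
  (− 2 ring H displaced by substituents)
  + OH → O:1 H:1
  + Br → Br:1
Element totals:
  C: 3
  H: 3
  Br: 1
  N: 2
  O: 1
Molecular formula: C3H3BrN2O.
DoU = (2C + 2 + N − H − X) / 2 = (2·3 + 2 + 2 − 3 − 1) / 2 = 3.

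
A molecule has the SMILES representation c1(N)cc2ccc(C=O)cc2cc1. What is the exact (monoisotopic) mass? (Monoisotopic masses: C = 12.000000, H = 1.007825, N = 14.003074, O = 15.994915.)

Atom tally by fragment:
  naphthalene ring system core → C:10 H:8
  (− 2 ring H displaced by substituents)
  + NH2 → N:1 H:2
  + CHO → C:1 H:1 O:1
Element totals:
  C: 11
  H: 9
  N: 1
  O: 1
Molecular formula: C11H9NO.
  M = 11(12.0) + 9(1.007825) + 14.003074 + 15.994915
    = 132.000000 + 9.070425 + 14.003074 + 15.994915 = 171.068414

171.0684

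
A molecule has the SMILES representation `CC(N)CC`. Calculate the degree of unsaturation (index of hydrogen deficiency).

0

Atom tally by fragment:
  CH3 → C:1 H:3
  CH(NH2) → C:1 H:3 N:1
  CH2 → C:1 H:2
  CH3 → C:1 H:3
Element totals:
  C: 4
  H: 11
  N: 1
Molecular formula: C4H11N.
DoU = (2C + 2 + N − H − X) / 2 = (2·4 + 2 + 1 − 11 − 0) / 2 = 0.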